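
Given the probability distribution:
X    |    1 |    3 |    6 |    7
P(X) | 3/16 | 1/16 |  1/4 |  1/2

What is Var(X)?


E[X] = 43/8
E[X²] = 137/4
Var(X) = E[X²] - (E[X])² = 137/4 - 1849/64 = 343/64

Var(X) = 343/64 ≈ 5.3594


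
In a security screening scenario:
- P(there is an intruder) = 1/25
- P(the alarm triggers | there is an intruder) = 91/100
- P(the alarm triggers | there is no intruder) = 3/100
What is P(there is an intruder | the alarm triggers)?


Using Bayes' theorem:
P(A|B) = P(B|A)·P(A) / P(B)

P(the alarm triggers) = 91/100 × 1/25 + 3/100 × 24/25
= 91/2500 + 18/625 = 163/2500

P(there is an intruder|the alarm triggers) = (91/2500) / (163/2500) = 91/163

P(there is an intruder|the alarm triggers) = 91/163 ≈ 55.83%


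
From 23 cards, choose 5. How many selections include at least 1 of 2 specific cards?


Complement: C(23,5) - C(21,5) = 33649 - 20349 = 13300

13300


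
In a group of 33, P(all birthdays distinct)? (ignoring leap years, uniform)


P(all different) = Π(365-i)/365 for i=0..32
= (365/365)×(364/365)×...×(333/365)
= 0.225028

P ≈ 0.2250 ≈ 22.50%


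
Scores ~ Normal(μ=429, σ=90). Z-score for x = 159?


z = (x - μ)/σ = (159 - 429)/90 = -3.0

z = -3.0


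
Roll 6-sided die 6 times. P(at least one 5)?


P(no 5)^6 = (5/6)^6 = 15625/46656
P(≥1) = 1 - 15625/46656 = 31031/46656

P = 31031/46656 ≈ 66.51%


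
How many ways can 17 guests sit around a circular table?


Circular arrangements of 17 distinct objects: fix one position to break rotational symmetry.
(n-1)! = 16! = 20922789888000

20922789888000


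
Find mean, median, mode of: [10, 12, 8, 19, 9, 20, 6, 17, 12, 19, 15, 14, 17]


Sorted: [6, 8, 9, 10, 12, 12, 14, 15, 17, 17, 19, 19, 20]
Mean = 178/13
Median = 14
Freq: {10: 1, 12: 2, 8: 1, 19: 2, 9: 1, 20: 1, 6: 1, 17: 2, 15: 1, 14: 1}
Mode: [12, 17, 19]

Mean=178/13, Median=14, Mode=[12, 17, 19]


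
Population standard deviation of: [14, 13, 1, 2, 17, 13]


Mean = 60/6 = 10
  (14-10)²=16
  (13-10)²=9
  (1-10)²=81
  (2-10)²=64
  (17-10)²=49
  (13-10)²=9
Σ(x-μ)² = 228
σ² = 228/6 = 38

σ = √(38) ≈ 6.1644


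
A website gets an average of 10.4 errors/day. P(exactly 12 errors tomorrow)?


Poisson(λ=10.4): P(X=12) = e^(-λ)×λ^k/k!
= e^(-10.4) × 10.4^12 / 12!
≈ 3.043248301e-05 × 1.60103221857e+12 / 479001600 ≈ 0.101719

P(X=12) ≈ 0.101719 ≈ 10.17%


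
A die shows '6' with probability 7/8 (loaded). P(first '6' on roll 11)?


Geometric: P(X=11) = (1-p)^(k-1)×p = (1/8)^10×7/8 = 7/8589934592

P(X=11) = 7/8589934592 ≈ 0.00%


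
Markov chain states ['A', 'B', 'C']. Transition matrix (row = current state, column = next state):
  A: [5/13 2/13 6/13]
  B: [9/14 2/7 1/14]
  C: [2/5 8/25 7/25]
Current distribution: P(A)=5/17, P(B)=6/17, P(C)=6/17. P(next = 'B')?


P(next=B) = Σᵢ P(now=i)×P(i→B)
= 5/17×2/13 + 6/17×2/7 + 6/17×8/25
= 10/221 + 12/119 + 48/425 = 10018/38675

P = 10018/38675 ≈ 0.2590


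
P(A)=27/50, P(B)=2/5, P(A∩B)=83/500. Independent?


P(A)×P(B) = 27/125
P(A∩B) = 83/500
Not equal → NOT independent

No, not independent


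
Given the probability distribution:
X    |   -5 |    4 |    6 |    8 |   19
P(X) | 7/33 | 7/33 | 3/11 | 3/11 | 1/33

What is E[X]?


E[X] = Σ x·P(X=x)
= (-5)×(7/33) + (4)×(7/33) + (6)×(3/11) + (8)×(3/11) + (19)×(1/33)
= 46/11

E[X] = 46/11


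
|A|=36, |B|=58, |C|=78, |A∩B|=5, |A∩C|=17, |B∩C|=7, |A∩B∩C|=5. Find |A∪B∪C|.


|A∪B∪C| = 36+58+78-5-17-7+5 = 148

|A∪B∪C| = 148


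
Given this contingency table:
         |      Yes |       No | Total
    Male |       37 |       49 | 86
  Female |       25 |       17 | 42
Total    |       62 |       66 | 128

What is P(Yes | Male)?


P(Yes | Male) = 37/(37+49) = 37/86

P(Yes|Male) = 37/86 ≈ 43.02%


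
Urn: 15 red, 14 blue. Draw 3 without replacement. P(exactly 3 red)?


Hypergeometric: C(15,3)×C(14,0)/C(29,3)
= 455×1/3654 = 65/522

P(X=3) = 65/522 ≈ 12.45%


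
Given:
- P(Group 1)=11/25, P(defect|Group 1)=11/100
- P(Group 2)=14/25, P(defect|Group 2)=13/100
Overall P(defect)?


P(B) = Σ P(B|Aᵢ)×P(Aᵢ)
  11/100×11/25 = 121/2500
  13/100×14/25 = 91/1250
Sum = 303/2500

P(defect) = 303/2500 ≈ 12.12%


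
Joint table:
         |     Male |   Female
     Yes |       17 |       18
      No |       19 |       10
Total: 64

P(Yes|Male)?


P(Yes|Male) = 17/(17+19) = 17/36

P = 17/36 ≈ 47.22%


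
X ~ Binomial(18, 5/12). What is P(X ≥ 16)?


P(X ≥ 16) = Σ P(X=i) for i=16..18
P(X=16) = 127105712890625/2958148142320582656
P(X=17) = 5340576171875/1479074071160291328
P(X=18) = 3814697265625/26623333280885243904
Sum = 155487060546875/3327916660110655488

P(X ≥ 16) = 155487060546875/3327916660110655488 ≈ 0.00%


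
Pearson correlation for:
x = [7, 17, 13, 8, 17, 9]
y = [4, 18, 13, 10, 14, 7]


n=6, Σx=71, Σy=66, Σxy=884, Σx²=941, Σy²=854
r = (6×884 - 71×66)/√((6×941 - 71²)(6×854 - 66²))
= 618/√(605×768) = 618/√464640 ≈ 618/681.6451 ≈ 0.9066

r ≈ 0.9066


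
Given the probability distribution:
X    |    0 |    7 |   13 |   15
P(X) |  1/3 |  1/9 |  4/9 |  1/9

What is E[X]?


E[X] = Σ x·P(X=x)
= (0)×(1/3) + (7)×(1/9) + (13)×(4/9) + (15)×(1/9)
= 74/9

E[X] = 74/9


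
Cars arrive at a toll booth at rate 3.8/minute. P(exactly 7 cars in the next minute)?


Poisson(λ=3.8): P(X=7) = e^(-λ)×λ^k/k!
= e^(-3.8) × 3.8^7 / 7!
≈ 0.02237077186 × 11441.5582592 / 5040 ≈ 0.050785

P(X=7) ≈ 0.050785 ≈ 5.08%


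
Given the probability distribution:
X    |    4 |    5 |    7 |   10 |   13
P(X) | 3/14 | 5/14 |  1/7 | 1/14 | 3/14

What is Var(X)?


E[X] = 50/7
E[X²] = 439/7
Var(X) = E[X²] - (E[X])² = 439/7 - 2500/49 = 573/49

Var(X) = 573/49 ≈ 11.6939


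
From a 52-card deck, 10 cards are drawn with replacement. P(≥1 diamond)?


P(not a diamond) = 39/52 = 3/4
P(none in 10 draws) = (3/4)^10 = 59049/1048576
P(≥1 diamond) = 1 - 59049/1048576 = 989527/1048576

P = 989527/1048576 ≈ 94.37%


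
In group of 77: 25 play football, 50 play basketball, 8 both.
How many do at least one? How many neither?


|A∪B| = 25+50-8 = 67
Neither = 77-67 = 10

At least one: 67; Neither: 10


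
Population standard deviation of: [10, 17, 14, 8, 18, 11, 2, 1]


Mean = 81/8
  (10-81/8)²=1/64
  (17-81/8)²=3025/64
  (14-81/8)²=961/64
  (8-81/8)²=289/64
  (18-81/8)²=3969/64
  (11-81/8)²=49/64
  (2-81/8)²=4225/64
  (1-81/8)²=5329/64
Σ(x-μ)² = 2231/8
σ² = (2231/8)/8 = 2231/64

σ = √(2231/64) ≈ 5.9042


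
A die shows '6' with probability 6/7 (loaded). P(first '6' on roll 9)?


Geometric: P(X=9) = (1-p)^(k-1)×p = (1/7)^8×6/7 = 6/40353607

P(X=9) = 6/40353607 ≈ 0.00%


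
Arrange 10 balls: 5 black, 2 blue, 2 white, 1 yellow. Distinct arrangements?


10!/(5!×2!×2!×1!) = 7560

7560


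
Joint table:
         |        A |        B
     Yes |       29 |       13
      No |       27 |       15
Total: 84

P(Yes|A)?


P(Yes|A) = 29/(29+27) = 29/56

P = 29/56 ≈ 51.79%


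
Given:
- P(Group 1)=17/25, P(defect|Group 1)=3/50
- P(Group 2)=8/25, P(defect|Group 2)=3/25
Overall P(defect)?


P(B) = Σ P(B|Aᵢ)×P(Aᵢ)
  3/50×17/25 = 51/1250
  3/25×8/25 = 24/625
Sum = 99/1250

P(defect) = 99/1250 ≈ 7.92%


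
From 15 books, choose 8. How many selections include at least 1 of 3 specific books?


Complement: C(15,8) - C(12,8) = 6435 - 495 = 5940

5940


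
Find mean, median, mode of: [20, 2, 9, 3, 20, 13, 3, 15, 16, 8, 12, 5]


Sorted: [2, 3, 3, 5, 8, 9, 12, 13, 15, 16, 20, 20]
Mean = 126/12 = 21/2
Median = 21/2
Freq: {20: 2, 2: 1, 9: 1, 3: 2, 13: 1, 15: 1, 16: 1, 8: 1, 12: 1, 5: 1}
Mode: [3, 20]

Mean=21/2, Median=21/2, Mode=[3, 20]


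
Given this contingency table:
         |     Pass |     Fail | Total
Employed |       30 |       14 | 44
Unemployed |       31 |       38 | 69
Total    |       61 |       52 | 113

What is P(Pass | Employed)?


P(Pass | Employed) = 30/(30+14) = 30/44 = 15/22

P(Pass|Employed) = 15/22 ≈ 68.18%


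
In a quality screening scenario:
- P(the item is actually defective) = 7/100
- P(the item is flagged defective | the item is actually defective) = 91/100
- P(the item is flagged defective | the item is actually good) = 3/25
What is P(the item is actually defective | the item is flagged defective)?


Using Bayes' theorem:
P(A|B) = P(B|A)·P(A) / P(B)

P(the item is flagged defective) = 91/100 × 7/100 + 3/25 × 93/100
= 637/10000 + 279/2500 = 1753/10000

P(the item is actually defective|the item is flagged defective) = (637/10000) / (1753/10000) = 637/1753

P(the item is actually defective|the item is flagged defective) = 637/1753 ≈ 36.34%


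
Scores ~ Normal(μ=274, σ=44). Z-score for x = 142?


z = (x - μ)/σ = (142 - 274)/44 = -3.0

z = -3.0


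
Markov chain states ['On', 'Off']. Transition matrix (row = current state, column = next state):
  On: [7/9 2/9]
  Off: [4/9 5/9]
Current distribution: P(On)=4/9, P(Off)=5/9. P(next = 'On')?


P(next=On) = Σᵢ P(now=i)×P(i→On)
= 4/9×7/9 + 5/9×4/9
= 28/81 + 20/81 = 16/27

P = 16/27 ≈ 0.5926


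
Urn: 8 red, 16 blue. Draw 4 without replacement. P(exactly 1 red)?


Hypergeometric: C(8,1)×C(16,3)/C(24,4)
= 8×560/10626 = 320/759

P(X=1) = 320/759 ≈ 42.16%


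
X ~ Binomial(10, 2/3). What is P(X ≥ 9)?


P(X ≥ 9) = Σ P(X=i) for i=9..10
P(X=9) = 5120/59049
P(X=10) = 1024/59049
Sum = 2048/19683

P(X ≥ 9) = 2048/19683 ≈ 10.40%


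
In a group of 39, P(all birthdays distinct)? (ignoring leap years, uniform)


P(all different) = Π(365-i)/365 for i=0..38
= (365/365)×(364/365)×...×(327/365)
= 0.121780

P ≈ 0.1218 ≈ 12.18%


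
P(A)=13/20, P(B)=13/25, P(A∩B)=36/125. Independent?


P(A)×P(B) = 169/500
P(A∩B) = 36/125
Not equal → NOT independent

No, not independent


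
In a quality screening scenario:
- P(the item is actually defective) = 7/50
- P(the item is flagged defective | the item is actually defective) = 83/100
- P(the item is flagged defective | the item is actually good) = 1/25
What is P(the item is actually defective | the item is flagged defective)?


Using Bayes' theorem:
P(A|B) = P(B|A)·P(A) / P(B)

P(the item is flagged defective) = 83/100 × 7/50 + 1/25 × 43/50
= 581/5000 + 43/1250 = 753/5000

P(the item is actually defective|the item is flagged defective) = (581/5000) / (753/5000) = 581/753

P(the item is actually defective|the item is flagged defective) = 581/753 ≈ 77.16%


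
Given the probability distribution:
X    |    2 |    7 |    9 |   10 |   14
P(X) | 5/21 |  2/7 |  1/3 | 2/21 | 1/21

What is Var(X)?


E[X] = 149/21
E[X²] = 1277/21
Var(X) = E[X²] - (E[X])² = 1277/21 - 22201/441 = 4616/441

Var(X) = 4616/441 ≈ 10.4671


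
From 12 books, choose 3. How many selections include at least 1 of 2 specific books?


Complement: C(12,3) - C(10,3) = 220 - 120 = 100

100


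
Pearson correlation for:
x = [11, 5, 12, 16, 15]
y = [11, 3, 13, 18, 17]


n=5, Σx=59, Σy=62, Σxy=835, Σx²=771, Σy²=912
r = (5×835 - 59×62)/√((5×771 - 59²)(5×912 - 62²))
= 517/√(374×716) = 517/√267784 ≈ 517/517.4785 ≈ 0.9991

r ≈ 0.9991


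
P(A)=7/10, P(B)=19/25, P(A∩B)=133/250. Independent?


P(A)×P(B) = 133/250
P(A∩B) = 133/250
Equal ✓ → Independent

Yes, independent


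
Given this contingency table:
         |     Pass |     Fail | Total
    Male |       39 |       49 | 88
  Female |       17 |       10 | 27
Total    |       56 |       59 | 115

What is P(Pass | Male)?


P(Pass | Male) = 39/(39+49) = 39/88

P(Pass|Male) = 39/88 ≈ 44.32%


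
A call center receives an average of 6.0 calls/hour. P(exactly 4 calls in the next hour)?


Poisson(λ=6.0): P(X=4) = e^(-λ)×λ^k/k!
= e^(-6.0) × 6.0^4 / 4!
≈ 0.002478752177 × 1296 / 24 ≈ 0.133853

P(X=4) ≈ 0.133853 ≈ 13.39%


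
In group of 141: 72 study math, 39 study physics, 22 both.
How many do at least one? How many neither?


|A∪B| = 72+39-22 = 89
Neither = 141-89 = 52

At least one: 89; Neither: 52


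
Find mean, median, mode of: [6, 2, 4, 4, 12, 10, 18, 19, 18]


Sorted: [2, 4, 4, 6, 10, 12, 18, 18, 19]
Mean = 93/9 = 31/3
Median = 10
Freq: {6: 1, 2: 1, 4: 2, 12: 1, 10: 1, 18: 2, 19: 1}
Mode: [4, 18]

Mean=31/3, Median=10, Mode=[4, 18]


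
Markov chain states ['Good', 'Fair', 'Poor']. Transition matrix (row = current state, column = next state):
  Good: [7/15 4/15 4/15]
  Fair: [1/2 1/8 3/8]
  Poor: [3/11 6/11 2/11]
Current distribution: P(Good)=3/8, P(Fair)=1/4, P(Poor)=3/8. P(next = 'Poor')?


P(next=Poor) = Σᵢ P(now=i)×P(i→Poor)
= 3/8×4/15 + 1/4×3/8 + 3/8×2/11
= 1/10 + 3/32 + 3/44 = 461/1760

P = 461/1760 ≈ 0.2619


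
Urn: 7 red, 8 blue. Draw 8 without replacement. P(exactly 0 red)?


Hypergeometric: C(7,0)×C(8,8)/C(15,8)
= 1×1/6435 = 1/6435

P(X=0) = 1/6435 ≈ 0.02%


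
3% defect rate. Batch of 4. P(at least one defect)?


P(all good) = (97/100)^4 = 88529281/100000000
P(≥1 defect) = 11470719/100000000

P = 11470719/100000000 ≈ 11.47%


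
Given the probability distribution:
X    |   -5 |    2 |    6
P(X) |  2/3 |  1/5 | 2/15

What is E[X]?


E[X] = Σ x·P(X=x)
= (-5)×(2/3) + (2)×(1/5) + (6)×(2/15)
= -32/15

E[X] = -32/15


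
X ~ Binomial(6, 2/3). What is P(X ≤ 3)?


P(X ≤ 3) = Σ P(X=i) for i=0..3
P(X=0) = 1/729
P(X=1) = 4/243
P(X=2) = 20/243
P(X=3) = 160/729
Sum = 233/729

P(X ≤ 3) = 233/729 ≈ 31.96%


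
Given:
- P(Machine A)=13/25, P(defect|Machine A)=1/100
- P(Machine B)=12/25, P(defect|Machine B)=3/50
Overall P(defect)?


P(B) = Σ P(B|Aᵢ)×P(Aᵢ)
  1/100×13/25 = 13/2500
  3/50×12/25 = 18/625
Sum = 17/500

P(defect) = 17/500 ≈ 3.40%


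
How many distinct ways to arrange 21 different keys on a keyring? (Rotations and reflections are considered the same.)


Free circular arrangements: rotations and reflections both identified.
(n-1)!/2 = 20!/2 = 2432902008176640000/2 = 1216451004088320000

1216451004088320000


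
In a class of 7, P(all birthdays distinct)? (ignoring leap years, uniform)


P(all different) = Π(365-i)/365 for i=0..6
= (365/365)×(364/365)×...×(359/365)
= 0.943764

P ≈ 0.9438 ≈ 94.38%


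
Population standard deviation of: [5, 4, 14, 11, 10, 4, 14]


Mean = 62/7
  (5-62/7)²=729/49
  (4-62/7)²=1156/49
  (14-62/7)²=1296/49
  (11-62/7)²=225/49
  (10-62/7)²=64/49
  (4-62/7)²=1156/49
  (14-62/7)²=1296/49
Σ(x-μ)² = 846/7
σ² = (846/7)/7 = 846/49

σ = √(846/49) ≈ 4.1552


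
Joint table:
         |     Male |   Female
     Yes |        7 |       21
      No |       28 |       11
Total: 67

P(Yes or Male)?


P(Yes∨Male) = P(Yes) + P(Male) - P(Yes∧Male)
= (28 + 35 - 7)/67 = 56/67

P = 56/67 ≈ 83.58%


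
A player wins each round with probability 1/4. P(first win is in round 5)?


Geometric: P(X=5) = (1-p)^(k-1)×p = (3/4)^4×1/4 = 81/1024

P(X=5) = 81/1024 ≈ 7.91%


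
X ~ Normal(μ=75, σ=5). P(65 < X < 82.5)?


z₁=(65-75)/5=-2.0, z₂=(82.5-75)/5=1.5
P = Φ(1.5) - Φ(-2.0) = 0.933193 - 0.022750 = 0.910443 ≈ 0.9104

P(65 < X < 82.5) ≈ 0.9104


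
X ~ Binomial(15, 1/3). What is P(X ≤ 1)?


P(X ≤ 1) = Σ P(X=i) for i=0..1
P(X=0) = 32768/14348907
P(X=1) = 81920/4782969
Sum = 278528/14348907

P(X ≤ 1) = 278528/14348907 ≈ 1.94%


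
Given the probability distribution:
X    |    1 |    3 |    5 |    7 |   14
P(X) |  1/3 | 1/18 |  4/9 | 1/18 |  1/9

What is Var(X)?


E[X] = 14/3
E[X²] = 328/9
Var(X) = E[X²] - (E[X])² = 328/9 - 196/9 = 44/3

Var(X) = 44/3 ≈ 14.6667


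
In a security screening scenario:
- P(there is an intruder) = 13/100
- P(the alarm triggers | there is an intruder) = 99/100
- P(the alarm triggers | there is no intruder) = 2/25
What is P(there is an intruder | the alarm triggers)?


Using Bayes' theorem:
P(A|B) = P(B|A)·P(A) / P(B)

P(the alarm triggers) = 99/100 × 13/100 + 2/25 × 87/100
= 1287/10000 + 87/1250 = 1983/10000

P(there is an intruder|the alarm triggers) = (1287/10000) / (1983/10000) = 429/661

P(there is an intruder|the alarm triggers) = 429/661 ≈ 64.90%


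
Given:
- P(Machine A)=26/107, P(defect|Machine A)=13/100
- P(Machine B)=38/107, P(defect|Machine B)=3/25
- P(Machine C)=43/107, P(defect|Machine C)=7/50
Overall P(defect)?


P(B) = Σ P(B|Aᵢ)×P(Aᵢ)
  13/100×26/107 = 169/5350
  3/25×38/107 = 114/2675
  7/50×43/107 = 301/5350
Sum = 349/2675

P(defect) = 349/2675 ≈ 13.05%


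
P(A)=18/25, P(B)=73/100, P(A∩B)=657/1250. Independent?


P(A)×P(B) = 657/1250
P(A∩B) = 657/1250
Equal ✓ → Independent

Yes, independent


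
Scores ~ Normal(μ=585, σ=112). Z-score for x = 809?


z = (x - μ)/σ = (809 - 585)/112 = 2.0

z = 2.0


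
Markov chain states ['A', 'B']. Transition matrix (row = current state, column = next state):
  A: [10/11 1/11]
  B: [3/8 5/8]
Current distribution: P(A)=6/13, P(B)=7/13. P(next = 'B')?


P(next=B) = Σᵢ P(now=i)×P(i→B)
= 6/13×1/11 + 7/13×5/8
= 6/143 + 35/104 = 433/1144

P = 433/1144 ≈ 0.3785


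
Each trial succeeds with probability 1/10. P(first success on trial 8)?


Geometric: P(X=8) = (1-p)^(k-1)×p = (9/10)^7×1/10 = 4782969/100000000

P(X=8) = 4782969/100000000 ≈ 4.78%


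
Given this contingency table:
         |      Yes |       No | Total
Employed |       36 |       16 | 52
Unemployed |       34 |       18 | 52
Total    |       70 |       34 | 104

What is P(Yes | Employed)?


P(Yes | Employed) = 36/(36+16) = 36/52 = 9/13

P(Yes|Employed) = 9/13 ≈ 69.23%


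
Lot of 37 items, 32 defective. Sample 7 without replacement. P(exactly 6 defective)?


Hypergeometric: C(32,6)×C(5,1)/C(37,7)
= 906192×5/10295472 = 3045/6919

P(X=6) = 3045/6919 ≈ 44.01%


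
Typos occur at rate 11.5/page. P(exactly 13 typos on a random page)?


Poisson(λ=11.5): P(X=13) = e^(-λ)×λ^k/k!
= e^(-11.5) × 11.5^13 / 13!
≈ 1.01300936e-05 × 6.15278762129e+13 / 6227020800 ≈ 0.100093

P(X=13) ≈ 0.100093 ≈ 10.01%


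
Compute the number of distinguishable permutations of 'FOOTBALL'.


Letters: 8, freq: {'F': 1, 'O': 2, 'T': 1, 'B': 1, 'A': 1, 'L': 2}
8!/(1!×2!×1!×1!×1!×2!) = 40320/4 = 10080

10080


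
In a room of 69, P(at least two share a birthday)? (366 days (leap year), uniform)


P(all different) = Π(366-i)/366 for i=0..68
= 0.001057
P(match) = 1 - 0.001057 = 0.998943

P ≈ 0.9989 ≈ 99.89%


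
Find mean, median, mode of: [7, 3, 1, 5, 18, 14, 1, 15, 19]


Sorted: [1, 1, 3, 5, 7, 14, 15, 18, 19]
Mean = 83/9
Median = 7
Freq: {7: 1, 3: 1, 1: 2, 5: 1, 18: 1, 14: 1, 15: 1, 19: 1}
Mode: [1]

Mean=83/9, Median=7, Mode=1


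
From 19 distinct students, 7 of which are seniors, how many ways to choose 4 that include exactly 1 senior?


Choose 1 of the 7 seniors and 3 of the other 12 students:
C(7,1)×C(12,3) = 7×220 = 1540

1540


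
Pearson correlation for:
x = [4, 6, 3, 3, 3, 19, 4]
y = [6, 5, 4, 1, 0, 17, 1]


n=7, Σx=42, Σy=34, Σxy=396, Σx²=456, Σy²=368
r = (7×396 - 42×34)/√((7×456 - 42²)(7×368 - 34²))
= 1344/√(1428×1420) = 1344/√2027760 ≈ 1344/1423.9944 ≈ 0.9438

r ≈ 0.9438


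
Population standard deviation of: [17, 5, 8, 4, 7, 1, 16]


Mean = 58/7
  (17-58/7)²=3721/49
  (5-58/7)²=529/49
  (8-58/7)²=4/49
  (4-58/7)²=900/49
  (7-58/7)²=81/49
  (1-58/7)²=2601/49
  (16-58/7)²=2916/49
Σ(x-μ)² = 1536/7
σ² = (1536/7)/7 = 1536/49

σ = √(1536/49) ≈ 5.5988


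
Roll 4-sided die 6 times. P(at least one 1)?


P(no 1)^6 = (3/4)^6 = 729/4096
P(≥1) = 1 - 729/4096 = 3367/4096

P = 3367/4096 ≈ 82.20%


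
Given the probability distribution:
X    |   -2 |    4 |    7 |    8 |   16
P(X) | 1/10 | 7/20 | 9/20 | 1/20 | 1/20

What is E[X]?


E[X] = Σ x·P(X=x)
= (-2)×(1/10) + (4)×(7/20) + (7)×(9/20) + (8)×(1/20) + (16)×(1/20)
= 111/20

E[X] = 111/20


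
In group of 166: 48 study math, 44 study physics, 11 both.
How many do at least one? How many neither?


|A∪B| = 48+44-11 = 81
Neither = 166-81 = 85

At least one: 81; Neither: 85


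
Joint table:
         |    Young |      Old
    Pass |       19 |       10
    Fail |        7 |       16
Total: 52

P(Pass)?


P(Pass) = (19+10)/52 = 29/52

P(Pass) = 29/52 ≈ 55.77%


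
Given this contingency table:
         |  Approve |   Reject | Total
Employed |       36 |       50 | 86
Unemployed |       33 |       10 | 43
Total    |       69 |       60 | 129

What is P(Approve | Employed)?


P(Approve | Employed) = 36/(36+50) = 36/86 = 18/43

P(Approve|Employed) = 18/43 ≈ 41.86%


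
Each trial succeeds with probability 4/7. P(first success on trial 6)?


Geometric: P(X=6) = (1-p)^(k-1)×p = (3/7)^5×4/7 = 972/117649

P(X=6) = 972/117649 ≈ 0.83%


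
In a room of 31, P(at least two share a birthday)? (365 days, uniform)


P(all different) = Π(365-i)/365 for i=0..30
= 0.269545
P(match) = 1 - 0.269545 = 0.730455

P ≈ 0.7305 ≈ 73.05%


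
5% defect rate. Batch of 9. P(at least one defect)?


P(all good) = (19/20)^9 = 322687697779/512000000000
P(≥1 defect) = 189312302221/512000000000

P = 189312302221/512000000000 ≈ 36.98%


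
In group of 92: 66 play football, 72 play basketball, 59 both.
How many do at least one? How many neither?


|A∪B| = 66+72-59 = 79
Neither = 92-79 = 13

At least one: 79; Neither: 13


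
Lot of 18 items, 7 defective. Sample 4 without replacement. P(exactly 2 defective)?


Hypergeometric: C(7,2)×C(11,2)/C(18,4)
= 21×55/3060 = 77/204

P(X=2) = 77/204 ≈ 37.75%


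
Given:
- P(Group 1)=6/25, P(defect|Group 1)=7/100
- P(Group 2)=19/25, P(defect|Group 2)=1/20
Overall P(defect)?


P(B) = Σ P(B|Aᵢ)×P(Aᵢ)
  7/100×6/25 = 21/1250
  1/20×19/25 = 19/500
Sum = 137/2500

P(defect) = 137/2500 ≈ 5.48%


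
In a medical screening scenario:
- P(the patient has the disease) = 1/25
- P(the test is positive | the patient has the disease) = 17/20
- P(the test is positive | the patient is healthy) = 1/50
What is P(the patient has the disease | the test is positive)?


Using Bayes' theorem:
P(A|B) = P(B|A)·P(A) / P(B)

P(the test is positive) = 17/20 × 1/25 + 1/50 × 24/25
= 17/500 + 12/625 = 133/2500

P(the patient has the disease|the test is positive) = (17/500) / (133/2500) = 85/133

P(the patient has the disease|the test is positive) = 85/133 ≈ 63.91%


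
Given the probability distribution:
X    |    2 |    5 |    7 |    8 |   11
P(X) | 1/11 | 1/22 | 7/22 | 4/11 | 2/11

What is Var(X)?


E[X] = 83/11
E[X²] = 686/11
Var(X) = E[X²] - (E[X])² = 686/11 - 6889/121 = 657/121

Var(X) = 657/121 ≈ 5.4298


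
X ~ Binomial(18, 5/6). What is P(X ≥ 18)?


P(X ≥ 18) = Σ P(X=i) for i=18..18
P(X=18) = 3814697265625/101559956668416
Sum = 3814697265625/101559956668416

P(X ≥ 18) = 3814697265625/101559956668416 ≈ 3.76%


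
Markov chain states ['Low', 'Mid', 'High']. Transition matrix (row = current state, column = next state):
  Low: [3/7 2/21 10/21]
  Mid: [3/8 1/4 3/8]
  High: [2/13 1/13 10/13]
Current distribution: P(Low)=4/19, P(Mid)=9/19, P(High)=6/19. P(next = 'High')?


P(next=High) = Σᵢ P(now=i)×P(i→High)
= 4/19×10/21 + 9/19×3/8 + 6/19×10/13
= 40/399 + 27/152 + 60/247 = 21611/41496

P = 21611/41496 ≈ 0.5208


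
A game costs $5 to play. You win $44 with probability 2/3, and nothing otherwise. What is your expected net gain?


E[gain] = (44-5)×2/3 + (-5)×1/3
= 26 - 5/3 = 73/3

Expected net gain = $73/3 ≈ $24.33


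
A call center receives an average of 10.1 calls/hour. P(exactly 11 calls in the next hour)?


Poisson(λ=10.1): P(X=11) = e^(-λ)×λ^k/k!
= e^(-10.1) × 10.1^11 / 11!
≈ 4.107955523e-05 × 111566834667 / 39916800 ≈ 0.114817

P(X=11) ≈ 0.114817 ≈ 11.48%


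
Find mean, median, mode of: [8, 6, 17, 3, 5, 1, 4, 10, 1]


Sorted: [1, 1, 3, 4, 5, 6, 8, 10, 17]
Mean = 55/9
Median = 5
Freq: {8: 1, 6: 1, 17: 1, 3: 1, 5: 1, 1: 2, 4: 1, 10: 1}
Mode: [1]

Mean=55/9, Median=5, Mode=1


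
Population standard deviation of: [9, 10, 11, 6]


Mean = 36/4 = 9
  (9-9)²=0
  (10-9)²=1
  (11-9)²=4
  (6-9)²=9
Σ(x-μ)² = 14
σ² = 14/4 = 7/2

σ = √(7/2) ≈ 1.8708


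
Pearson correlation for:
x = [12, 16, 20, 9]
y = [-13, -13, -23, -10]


n=4, Σx=57, Σy=-59, Σxy=-914, Σx²=881, Σy²=967
r = (4×(-914) - 57×(-59))/√((4×881 - 57²)(4×967 - (-59)²))
= -293/√(275×387) = -293/√106425 ≈ -293/326.2284 ≈ -0.8981

r ≈ -0.8981


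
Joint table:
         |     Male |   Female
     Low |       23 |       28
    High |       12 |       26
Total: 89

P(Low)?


P(Low) = (23+28)/89 = 51/89

P(Low) = 51/89 ≈ 57.30%


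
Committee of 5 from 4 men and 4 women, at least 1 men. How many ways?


Count by #men:
  1M,4W: C(4,1)×C(4,4)=4
  2M,3W: C(4,2)×C(4,3)=24
  3M,2W: C(4,3)×C(4,2)=24
  4M,1W: C(4,4)×C(4,1)=4
Total = 56

56


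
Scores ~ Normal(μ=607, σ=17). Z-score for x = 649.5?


z = (x - μ)/σ = (649.5 - 607)/17 = 2.5

z = 2.5


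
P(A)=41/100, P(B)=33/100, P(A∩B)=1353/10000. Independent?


P(A)×P(B) = 1353/10000
P(A∩B) = 1353/10000
Equal ✓ → Independent

Yes, independent


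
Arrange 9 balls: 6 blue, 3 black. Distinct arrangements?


9!/(6!×3!) = 84

84


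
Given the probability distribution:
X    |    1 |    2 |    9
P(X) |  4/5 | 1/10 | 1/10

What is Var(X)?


E[X] = 19/10
E[X²] = 93/10
Var(X) = E[X²] - (E[X])² = 93/10 - 361/100 = 569/100

Var(X) = 569/100 ≈ 5.6900


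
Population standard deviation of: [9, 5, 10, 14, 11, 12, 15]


Mean = 76/7
  (9-76/7)²=169/49
  (5-76/7)²=1681/49
  (10-76/7)²=36/49
  (14-76/7)²=484/49
  (11-76/7)²=1/49
  (12-76/7)²=64/49
  (15-76/7)²=841/49
Σ(x-μ)² = 468/7
σ² = (468/7)/7 = 468/49

σ = √(468/49) ≈ 3.0905


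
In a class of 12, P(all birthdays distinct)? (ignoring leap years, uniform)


P(all different) = Π(365-i)/365 for i=0..11
= (365/365)×(364/365)×...×(354/365)
= 0.832975

P ≈ 0.8330 ≈ 83.30%


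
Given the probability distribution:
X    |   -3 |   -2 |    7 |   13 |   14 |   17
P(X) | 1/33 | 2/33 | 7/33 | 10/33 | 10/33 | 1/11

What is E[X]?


E[X] = Σ x·P(X=x)
= (-3)×(1/33) + (-2)×(2/33) + (7)×(7/33) + (13)×(10/33) + (14)×(10/33) + (17)×(1/11)
= 11

E[X] = 11


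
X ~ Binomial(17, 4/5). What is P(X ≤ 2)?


P(X ≤ 2) = Σ P(X=i) for i=0..2
P(X=0) = 1/762939453125
P(X=1) = 68/762939453125
P(X=2) = 2176/762939453125
Sum = 449/152587890625

P(X ≤ 2) = 449/152587890625 ≈ 0.00%


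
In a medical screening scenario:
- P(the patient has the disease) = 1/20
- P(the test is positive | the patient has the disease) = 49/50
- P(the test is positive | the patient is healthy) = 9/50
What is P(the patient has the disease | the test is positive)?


Using Bayes' theorem:
P(A|B) = P(B|A)·P(A) / P(B)

P(the test is positive) = 49/50 × 1/20 + 9/50 × 19/20
= 49/1000 + 171/1000 = 11/50

P(the patient has the disease|the test is positive) = (49/1000) / (11/50) = 49/220

P(the patient has the disease|the test is positive) = 49/220 ≈ 22.27%


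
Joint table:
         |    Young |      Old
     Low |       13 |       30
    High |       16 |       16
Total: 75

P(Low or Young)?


P(Low∨Young) = P(Low) + P(Young) - P(Low∧Young)
= (43 + 29 - 13)/75 = 59/75

P = 59/75 ≈ 78.67%


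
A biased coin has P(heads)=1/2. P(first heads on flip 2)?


Geometric: P(X=2) = (1-p)^(k-1)×p = (1/2)^1×1/2 = 1/4

P(X=2) = 1/4 ≈ 25.00%


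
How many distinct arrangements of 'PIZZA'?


Letters: 5, freq: {'P': 1, 'I': 1, 'Z': 2, 'A': 1}
5!/(1!×1!×2!×1!) = 120/2 = 60

60


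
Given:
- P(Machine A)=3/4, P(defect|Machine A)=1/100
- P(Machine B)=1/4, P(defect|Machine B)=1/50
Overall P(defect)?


P(B) = Σ P(B|Aᵢ)×P(Aᵢ)
  1/100×3/4 = 3/400
  1/50×1/4 = 1/200
Sum = 1/80

P(defect) = 1/80 ≈ 1.25%


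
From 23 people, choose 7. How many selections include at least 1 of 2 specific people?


Complement: C(23,7) - C(21,7) = 245157 - 116280 = 128877

128877


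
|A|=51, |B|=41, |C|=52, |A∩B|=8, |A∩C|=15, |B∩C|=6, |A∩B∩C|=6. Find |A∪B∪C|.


|A∪B∪C| = 51+41+52-8-15-6+6 = 121

|A∪B∪C| = 121


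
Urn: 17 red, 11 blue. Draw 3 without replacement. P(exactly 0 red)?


Hypergeometric: C(17,0)×C(11,3)/C(28,3)
= 1×165/3276 = 55/1092

P(X=0) = 55/1092 ≈ 5.04%


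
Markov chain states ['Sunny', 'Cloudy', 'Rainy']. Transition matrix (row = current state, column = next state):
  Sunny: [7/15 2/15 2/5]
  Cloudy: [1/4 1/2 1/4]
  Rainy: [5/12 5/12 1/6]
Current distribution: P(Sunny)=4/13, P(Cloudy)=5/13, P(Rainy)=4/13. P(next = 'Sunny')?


P(next=Sunny) = Σᵢ P(now=i)×P(i→Sunny)
= 4/13×7/15 + 5/13×1/4 + 4/13×5/12
= 28/195 + 5/52 + 5/39 = 287/780

P = 287/780 ≈ 0.3679


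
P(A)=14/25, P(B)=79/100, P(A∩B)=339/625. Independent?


P(A)×P(B) = 553/1250
P(A∩B) = 339/625
Not equal → NOT independent

No, not independent


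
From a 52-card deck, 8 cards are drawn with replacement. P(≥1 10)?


P(not a 10) = 48/52 = 12/13
P(none in 8 draws) = (12/13)^8 = 429981696/815730721
P(≥1 10) = 1 - 429981696/815730721 = 385749025/815730721

P = 385749025/815730721 ≈ 47.29%


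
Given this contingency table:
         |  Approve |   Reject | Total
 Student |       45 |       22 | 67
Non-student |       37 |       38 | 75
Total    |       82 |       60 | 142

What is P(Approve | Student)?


P(Approve | Student) = 45/(45+22) = 45/67

P(Approve|Student) = 45/67 ≈ 67.16%


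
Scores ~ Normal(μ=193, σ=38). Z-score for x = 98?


z = (x - μ)/σ = (98 - 193)/38 = -2.5

z = -2.5


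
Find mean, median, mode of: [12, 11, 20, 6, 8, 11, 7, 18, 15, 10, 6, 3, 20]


Sorted: [3, 6, 6, 7, 8, 10, 11, 11, 12, 15, 18, 20, 20]
Mean = 147/13
Median = 11
Freq: {12: 1, 11: 2, 20: 2, 6: 2, 8: 1, 7: 1, 18: 1, 15: 1, 10: 1, 3: 1}
Mode: [6, 11, 20]

Mean=147/13, Median=11, Mode=[6, 11, 20]


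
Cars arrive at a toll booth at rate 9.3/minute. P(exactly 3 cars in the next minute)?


Poisson(λ=9.3): P(X=3) = e^(-λ)×λ^k/k!
= e^(-9.3) × 9.3^3 / 3!
≈ 9.142423148e-05 × 804.357 / 6 ≈ 0.012256

P(X=3) ≈ 0.012256 ≈ 1.23%


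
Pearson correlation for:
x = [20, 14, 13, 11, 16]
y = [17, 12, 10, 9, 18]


n=5, Σx=74, Σy=66, Σxy=1025, Σx²=1142, Σy²=938
r = (5×1025 - 74×66)/√((5×1142 - 74²)(5×938 - 66²))
= 241/√(234×334) = 241/√78156 ≈ 241/279.5639 ≈ 0.8621

r ≈ 0.8621


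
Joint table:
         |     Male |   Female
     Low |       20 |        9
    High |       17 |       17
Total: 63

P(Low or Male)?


P(Low∨Male) = P(Low) + P(Male) - P(Low∧Male)
= (29 + 37 - 20)/63 = 46/63

P = 46/63 ≈ 73.02%


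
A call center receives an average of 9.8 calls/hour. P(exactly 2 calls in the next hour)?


Poisson(λ=9.8): P(X=2) = e^(-λ)×λ^k/k!
= e^(-9.8) × 9.8^2 / 2!
≈ 5.545159943e-05 × 96.04 / 2 ≈ 0.002663

P(X=2) ≈ 0.002663 ≈ 0.27%


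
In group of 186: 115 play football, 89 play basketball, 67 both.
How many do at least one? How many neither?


|A∪B| = 115+89-67 = 137
Neither = 186-137 = 49

At least one: 137; Neither: 49


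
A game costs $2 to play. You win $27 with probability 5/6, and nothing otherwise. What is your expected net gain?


E[gain] = (27-2)×5/6 + (-2)×1/6
= 125/6 - 1/3 = 41/2

Expected net gain = $41/2 ≈ $20.50


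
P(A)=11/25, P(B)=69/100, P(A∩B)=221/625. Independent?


P(A)×P(B) = 759/2500
P(A∩B) = 221/625
Not equal → NOT independent

No, not independent


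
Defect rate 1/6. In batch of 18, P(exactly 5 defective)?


Binomial: P(X=5) = C(18,5)×p^5×(1-p)^13
= 8568 × 1/7776 × 1220703125/13060694016 = 145263671875/1410554953728

P(X=5) = 145263671875/1410554953728 ≈ 10.30%


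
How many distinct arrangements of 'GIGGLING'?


Letters: 8, freq: {'G': 4, 'I': 2, 'L': 1, 'N': 1}
8!/(4!×2!×1!×1!) = 40320/48 = 840

840


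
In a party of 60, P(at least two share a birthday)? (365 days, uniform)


P(all different) = Π(365-i)/365 for i=0..59
= 0.005877
P(match) = 1 - 0.005877 = 0.994123

P ≈ 0.9941 ≈ 99.41%


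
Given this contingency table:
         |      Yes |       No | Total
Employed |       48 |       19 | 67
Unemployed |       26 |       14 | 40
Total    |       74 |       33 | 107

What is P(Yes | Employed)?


P(Yes | Employed) = 48/(48+19) = 48/67

P(Yes|Employed) = 48/67 ≈ 71.64%


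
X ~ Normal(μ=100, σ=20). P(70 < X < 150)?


z₁=(70-100)/20=-1.5, z₂=(150-100)/20=2.5
P = Φ(2.5) - Φ(-1.5) = 0.993790 - 0.066807 = 0.926983 ≈ 0.9270

P(70 < X < 150) ≈ 0.9270


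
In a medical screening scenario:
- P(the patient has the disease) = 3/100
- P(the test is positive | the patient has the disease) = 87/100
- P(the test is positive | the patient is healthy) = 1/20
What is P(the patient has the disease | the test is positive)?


Using Bayes' theorem:
P(A|B) = P(B|A)·P(A) / P(B)

P(the test is positive) = 87/100 × 3/100 + 1/20 × 97/100
= 261/10000 + 97/2000 = 373/5000

P(the patient has the disease|the test is positive) = (261/10000) / (373/5000) = 261/746

P(the patient has the disease|the test is positive) = 261/746 ≈ 34.99%


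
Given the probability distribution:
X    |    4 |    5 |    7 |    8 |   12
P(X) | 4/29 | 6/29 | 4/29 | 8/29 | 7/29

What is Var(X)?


E[X] = 222/29
E[X²] = 1930/29
Var(X) = E[X²] - (E[X])² = 1930/29 - 49284/841 = 6686/841

Var(X) = 6686/841 ≈ 7.9501


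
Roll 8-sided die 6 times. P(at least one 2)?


P(no 2)^6 = (7/8)^6 = 117649/262144
P(≥1) = 1 - 117649/262144 = 144495/262144

P = 144495/262144 ≈ 55.12%


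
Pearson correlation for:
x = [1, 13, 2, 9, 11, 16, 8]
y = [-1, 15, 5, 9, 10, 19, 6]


n=7, Σx=60, Σy=63, Σxy=747, Σx²=696, Σy²=829
r = (7×747 - 60×63)/√((7×696 - 60²)(7×829 - 63²))
= 1449/√(1272×1834) = 1449/√2332848 ≈ 1449/1527.3664 ≈ 0.9487

r ≈ 0.9487


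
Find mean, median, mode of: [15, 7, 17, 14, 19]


Sorted: [7, 14, 15, 17, 19]
Mean = 72/5
Median = 15
Freq: {15: 1, 7: 1, 17: 1, 14: 1, 19: 1}
Mode: No mode

Mean=72/5, Median=15, Mode=No mode


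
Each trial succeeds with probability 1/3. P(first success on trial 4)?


Geometric: P(X=4) = (1-p)^(k-1)×p = (2/3)^3×1/3 = 8/81

P(X=4) = 8/81 ≈ 9.88%


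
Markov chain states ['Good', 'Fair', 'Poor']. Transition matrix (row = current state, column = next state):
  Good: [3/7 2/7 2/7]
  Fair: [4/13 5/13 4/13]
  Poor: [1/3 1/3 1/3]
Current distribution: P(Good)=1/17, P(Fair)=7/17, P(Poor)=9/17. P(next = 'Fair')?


P(next=Fair) = Σᵢ P(now=i)×P(i→Fair)
= 1/17×2/7 + 7/17×5/13 + 9/17×1/3
= 2/119 + 35/221 + 3/17 = 32/91

P = 32/91 ≈ 0.3516


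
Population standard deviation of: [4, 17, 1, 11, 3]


Mean = 36/5
  (4-36/5)²=256/25
  (17-36/5)²=2401/25
  (1-36/5)²=961/25
  (11-36/5)²=361/25
  (3-36/5)²=441/25
Σ(x-μ)² = 884/5
σ² = (884/5)/5 = 884/25

σ = √(884/25) ≈ 5.9464


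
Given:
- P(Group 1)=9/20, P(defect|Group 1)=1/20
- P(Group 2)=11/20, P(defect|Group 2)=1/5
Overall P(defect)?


P(B) = Σ P(B|Aᵢ)×P(Aᵢ)
  1/20×9/20 = 9/400
  1/5×11/20 = 11/100
Sum = 53/400

P(defect) = 53/400 ≈ 13.25%


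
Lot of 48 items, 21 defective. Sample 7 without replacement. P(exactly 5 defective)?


Hypergeometric: C(21,5)×C(27,2)/C(48,7)
= 20349×351/73629072 = 793611/8181008

P(X=5) = 793611/8181008 ≈ 9.70%


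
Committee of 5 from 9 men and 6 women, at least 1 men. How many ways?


Count by #men:
  1M,4W: C(9,1)×C(6,4)=135
  2M,3W: C(9,2)×C(6,3)=720
  3M,2W: C(9,3)×C(6,2)=1260
  4M,1W: C(9,4)×C(6,1)=756
  5M,0W: C(9,5)×C(6,0)=126
Total = 2997

2997


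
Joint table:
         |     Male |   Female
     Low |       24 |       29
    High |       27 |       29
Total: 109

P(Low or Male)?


P(Low∨Male) = P(Low) + P(Male) - P(Low∧Male)
= (53 + 51 - 24)/109 = 80/109

P = 80/109 ≈ 73.39%


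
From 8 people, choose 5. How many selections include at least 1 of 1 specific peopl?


Complement: C(8,5) - C(7,5) = 56 - 21 = 35

35


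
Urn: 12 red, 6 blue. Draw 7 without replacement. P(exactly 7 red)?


Hypergeometric: C(12,7)×C(6,0)/C(18,7)
= 792×1/31824 = 11/442

P(X=7) = 11/442 ≈ 2.49%


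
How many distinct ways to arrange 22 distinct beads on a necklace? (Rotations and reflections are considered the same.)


Free circular arrangements: rotations and reflections both identified.
(n-1)!/2 = 21!/2 = 51090942171709440000/2 = 25545471085854720000

25545471085854720000


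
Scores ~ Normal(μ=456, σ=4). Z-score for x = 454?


z = (x - μ)/σ = (454 - 456)/4 = -0.5

z = -0.5


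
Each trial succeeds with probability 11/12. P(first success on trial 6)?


Geometric: P(X=6) = (1-p)^(k-1)×p = (1/12)^5×11/12 = 11/2985984

P(X=6) = 11/2985984 ≈ 0.00%


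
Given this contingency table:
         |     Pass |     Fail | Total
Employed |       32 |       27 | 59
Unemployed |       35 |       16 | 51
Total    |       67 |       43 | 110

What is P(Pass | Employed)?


P(Pass | Employed) = 32/(32+27) = 32/59

P(Pass|Employed) = 32/59 ≈ 54.24%


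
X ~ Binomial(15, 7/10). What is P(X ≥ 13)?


P(X ≥ 13) = Σ P(X=i) for i=13..15
P(X=13) = 18312022966923/200000000000000
P(X=14) = 6104007655641/200000000000000
P(X=15) = 4747561509943/1000000000000000
Sum = 126827714622763/1000000000000000

P(X ≥ 13) = 126827714622763/1000000000000000 ≈ 12.68%


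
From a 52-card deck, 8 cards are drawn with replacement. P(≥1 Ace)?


P(not a Ace) = 48/52 = 12/13
P(none in 8 draws) = (12/13)^8 = 429981696/815730721
P(≥1 Ace) = 1 - 429981696/815730721 = 385749025/815730721

P = 385749025/815730721 ≈ 47.29%


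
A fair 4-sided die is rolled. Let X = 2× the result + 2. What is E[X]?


E[die] = (1+4)/2 = 5/2
E[X] = 2×5/2 + 2 = 7

E[X] = 7


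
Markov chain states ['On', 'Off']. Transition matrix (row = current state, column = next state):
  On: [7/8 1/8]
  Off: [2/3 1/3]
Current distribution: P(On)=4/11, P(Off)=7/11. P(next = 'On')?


P(next=On) = Σᵢ P(now=i)×P(i→On)
= 4/11×7/8 + 7/11×2/3
= 7/22 + 14/33 = 49/66

P = 49/66 ≈ 0.7424


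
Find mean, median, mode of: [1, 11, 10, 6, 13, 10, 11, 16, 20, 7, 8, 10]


Sorted: [1, 6, 7, 8, 10, 10, 10, 11, 11, 13, 16, 20]
Mean = 123/12 = 41/4
Median = 10
Freq: {1: 1, 11: 2, 10: 3, 6: 1, 13: 1, 16: 1, 20: 1, 7: 1, 8: 1}
Mode: [10]

Mean=41/4, Median=10, Mode=10


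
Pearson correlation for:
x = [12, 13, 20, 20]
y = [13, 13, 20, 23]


n=4, Σx=65, Σy=69, Σxy=1185, Σx²=1113, Σy²=1267
r = (4×1185 - 65×69)/√((4×1113 - 65²)(4×1267 - 69²))
= 255/√(227×307) = 255/√69689 ≈ 255/263.9867 ≈ 0.9660

r ≈ 0.9660


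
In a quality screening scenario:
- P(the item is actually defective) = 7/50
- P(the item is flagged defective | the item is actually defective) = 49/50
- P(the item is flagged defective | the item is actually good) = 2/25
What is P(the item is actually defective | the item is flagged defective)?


Using Bayes' theorem:
P(A|B) = P(B|A)·P(A) / P(B)

P(the item is flagged defective) = 49/50 × 7/50 + 2/25 × 43/50
= 343/2500 + 43/625 = 103/500

P(the item is actually defective|the item is flagged defective) = (343/2500) / (103/500) = 343/515

P(the item is actually defective|the item is flagged defective) = 343/515 ≈ 66.60%


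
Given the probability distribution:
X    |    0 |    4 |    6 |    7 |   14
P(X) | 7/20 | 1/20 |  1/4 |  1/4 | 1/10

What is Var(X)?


E[X] = 97/20
E[X²] = 833/20
Var(X) = E[X²] - (E[X])² = 833/20 - 9409/400 = 7251/400

Var(X) = 7251/400 ≈ 18.1275


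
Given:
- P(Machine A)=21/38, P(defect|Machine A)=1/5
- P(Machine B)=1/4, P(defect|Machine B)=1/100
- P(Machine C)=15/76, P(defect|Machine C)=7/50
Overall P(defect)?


P(B) = Σ P(B|Aᵢ)×P(Aᵢ)
  1/5×21/38 = 21/190
  1/100×1/4 = 1/400
  7/50×15/76 = 21/760
Sum = 1069/7600

P(defect) = 1069/7600 ≈ 14.07%
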